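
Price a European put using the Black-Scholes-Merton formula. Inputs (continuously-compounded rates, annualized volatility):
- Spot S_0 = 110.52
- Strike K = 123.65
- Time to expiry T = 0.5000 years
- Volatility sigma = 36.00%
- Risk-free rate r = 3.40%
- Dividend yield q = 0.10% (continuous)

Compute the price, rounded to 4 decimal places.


d1 = (ln(S/K) + (r - q + 0.5*sigma^2) * T) / (sigma * sqrt(T)) = -0.24889567
d2 = d1 - sigma * sqrt(T) = -0.50345411
exp(-rT) = 0.98314368; exp(-qT) = 0.99950012
P = K * exp(-rT) * N(-d2) - S_0 * exp(-qT) * N(-d1)
N(-d1) = 0.59827926; N(-d2) = 0.69267748
P = 123.6500 * 0.98314368 * 0.69267748 - 110.5200 * 0.99950012 * 0.59827926 = 18.1171

Answer: Price = 18.1171


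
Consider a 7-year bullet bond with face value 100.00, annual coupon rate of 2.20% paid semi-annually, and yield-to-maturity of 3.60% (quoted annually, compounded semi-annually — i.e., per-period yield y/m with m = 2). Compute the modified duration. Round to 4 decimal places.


Answer: Modified duration = 6.3835

Derivation:
Coupon per period c = face * coupon_rate / m = 1.100000
Periods per year m = 2; per-period yield y/m = 0.018000
Number of cashflows N = 14
Cashflows (t years, CF_t, discount factor 1/(1+y/m)^(m*t), PV):
  t = 0.5000: CF_t = 1.100000, DF = 0.982318, PV = 1.080550
  t = 1.0000: CF_t = 1.100000, DF = 0.964949, PV = 1.061444
  t = 1.5000: CF_t = 1.100000, DF = 0.947887, PV = 1.042676
  t = 2.0000: CF_t = 1.100000, DF = 0.931127, PV = 1.024240
  t = 2.5000: CF_t = 1.100000, DF = 0.914663, PV = 1.006129
  t = 3.0000: CF_t = 1.100000, DF = 0.898490, PV = 0.988339
  t = 3.5000: CF_t = 1.100000, DF = 0.882603, PV = 0.970864
  t = 4.0000: CF_t = 1.100000, DF = 0.866997, PV = 0.953697
  t = 4.5000: CF_t = 1.100000, DF = 0.851667, PV = 0.936834
  t = 5.0000: CF_t = 1.100000, DF = 0.836608, PV = 0.920269
  t = 5.5000: CF_t = 1.100000, DF = 0.821816, PV = 0.903997
  t = 6.0000: CF_t = 1.100000, DF = 0.807285, PV = 0.888013
  t = 6.5000: CF_t = 1.100000, DF = 0.793010, PV = 0.872311
  t = 7.0000: CF_t = 101.100000, DF = 0.778989, PV = 78.755749
Price P = sum_t PV_t = 91.405113
First compute Macaulay numerator sum_t t * PV_t:
  t * PV_t at t = 0.5000: 0.540275
  t * PV_t at t = 1.0000: 1.061444
  t * PV_t at t = 1.5000: 1.564014
  t * PV_t at t = 2.0000: 2.048479
  t * PV_t at t = 2.5000: 2.515323
  t * PV_t at t = 3.0000: 2.965018
  t * PV_t at t = 3.5000: 3.398023
  t * PV_t at t = 4.0000: 3.814788
  t * PV_t at t = 4.5000: 4.215753
  t * PV_t at t = 5.0000: 4.601346
  t * PV_t at t = 5.5000: 4.971985
  t * PV_t at t = 6.0000: 5.328078
  t * PV_t at t = 6.5000: 5.670024
  t * PV_t at t = 7.0000: 551.290240
Macaulay duration D = 593.984791 / 91.405113 = 6.498376
Modified duration = D / (1 + y/m) = 6.498376 / (1 + 0.018000) = 6.383473


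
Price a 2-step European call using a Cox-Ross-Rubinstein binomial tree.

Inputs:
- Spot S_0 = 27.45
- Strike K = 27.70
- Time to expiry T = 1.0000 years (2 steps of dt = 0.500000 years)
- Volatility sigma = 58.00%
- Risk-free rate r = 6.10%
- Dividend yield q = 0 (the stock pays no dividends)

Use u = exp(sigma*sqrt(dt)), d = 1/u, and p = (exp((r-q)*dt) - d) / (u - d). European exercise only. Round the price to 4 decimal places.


Answer: Price = V(0,0) = 6.1840

Derivation:
dt = T/N = 0.500000
u = exp(sigma*sqrt(dt)) = 1.507002; d = 1/u = 0.663569
p = (exp((r-q)*dt) - d) / (u - d) = 0.435602
Discount per step: exp(-r*dt) = 0.969960
Stock lattice S(k, i) with i counting down-moves:
  k=0: S(0,0) = 27.4500
  k=1: S(1,0) = 41.3672; S(1,1) = 18.2150
  k=2: S(2,0) = 62.3404; S(2,1) = 27.4500; S(2,2) = 12.0869
Terminal payoffs V(N, i) = max(S_T - K, 0):
  V(2,0) = 34.640421; V(2,1) = 0.000000; V(2,2) = 0.000000
Backward induction: V(k, i) = exp(-r*dt) * [p * V(k+1, i) + (1-p) * V(k+1, i+1)].
  V(1,0) = exp(-r*dt) * [p*34.640421 + (1-p)*0.000000] = 14.636149
  V(1,1) = exp(-r*dt) * [p*0.000000 + (1-p)*0.000000] = 0.000000
  V(0,0) = exp(-r*dt) * [p*14.636149 + (1-p)*0.000000] = 6.184014


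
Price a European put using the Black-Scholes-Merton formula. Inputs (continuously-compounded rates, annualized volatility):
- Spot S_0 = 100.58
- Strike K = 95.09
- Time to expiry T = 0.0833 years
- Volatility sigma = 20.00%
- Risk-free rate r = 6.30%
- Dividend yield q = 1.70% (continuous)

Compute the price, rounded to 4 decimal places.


d1 = (ln(S/K) + (r - q + 0.5*sigma^2) * T) / (sigma * sqrt(T)) = 1.06763176
d2 = d1 - sigma * sqrt(T) = 1.00990828
exp(-rT) = 0.99476585; exp(-qT) = 0.99858490
P = K * exp(-rT) * N(-d2) - S_0 * exp(-qT) * N(-d1)
N(-d1) = 0.14284333; N(-d2) = 0.15626962
P = 95.0900 * 0.99476585 * 0.15626962 - 100.5800 * 0.99858490 * 0.14284333 = 0.4350

Answer: Price = 0.4350


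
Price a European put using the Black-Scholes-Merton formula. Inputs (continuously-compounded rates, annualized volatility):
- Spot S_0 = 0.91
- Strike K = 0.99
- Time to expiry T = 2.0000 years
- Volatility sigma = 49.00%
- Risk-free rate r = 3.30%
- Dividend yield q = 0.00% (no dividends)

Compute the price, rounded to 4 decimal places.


d1 = (ln(S/K) + (r - q + 0.5*sigma^2) * T) / (sigma * sqrt(T)) = 0.32013128
d2 = d1 - sigma * sqrt(T) = -0.37283337
exp(-rT) = 0.93613086; exp(-qT) = 1.00000000
P = K * exp(-rT) * N(-d2) - S_0 * exp(-qT) * N(-d1)
N(-d1) = 0.37443441; N(-d2) = 0.64536377
P = 0.9900 * 0.93613086 * 0.64536377 - 0.9100 * 1.00000000 * 0.37443441 = 0.2574

Answer: Price = 0.2574


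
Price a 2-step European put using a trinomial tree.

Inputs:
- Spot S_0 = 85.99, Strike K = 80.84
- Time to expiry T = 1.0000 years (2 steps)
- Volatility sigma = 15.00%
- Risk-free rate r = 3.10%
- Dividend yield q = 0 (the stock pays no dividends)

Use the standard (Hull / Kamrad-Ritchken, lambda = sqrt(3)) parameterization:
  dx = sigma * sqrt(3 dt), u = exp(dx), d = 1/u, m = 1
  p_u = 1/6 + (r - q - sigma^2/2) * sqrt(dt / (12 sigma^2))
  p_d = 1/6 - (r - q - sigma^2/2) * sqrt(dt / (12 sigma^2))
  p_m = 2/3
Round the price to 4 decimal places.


Answer: Price = V(0,0) = 2.0804

Derivation:
dt = T/N = 0.500000; dx = sigma*sqrt(3*dt) = 0.183712
u = exp(dx) = 1.201669; d = 1/u = 0.832176
p_u = 0.193543, p_m = 0.666667, p_d = 0.139790
Discount per step: exp(-r*dt) = 0.984620
Stock lattice S(k, j) with j the centered position index:
  k=0: S(0,+0) = 85.9900
  k=1: S(1,-1) = 71.5588; S(1,+0) = 85.9900; S(1,+1) = 103.3315
  k=2: S(2,-2) = 59.5495; S(2,-1) = 71.5588; S(2,+0) = 85.9900; S(2,+1) = 103.3315; S(2,+2) = 124.1704
Terminal payoffs V(N, j) = max(K - S_T, 0):
  V(2,-2) = 21.290521; V(2,-1) = 9.281215; V(2,+0) = 0.000000; V(2,+1) = 0.000000; V(2,+2) = 0.000000
Backward induction: V(k, j) = exp(-r*dt) * [p_u * V(k+1, j+1) + p_m * V(k+1, j) + p_d * V(k+1, j-1)]
  V(1,-1) = exp(-r*dt) * [p_u*0.000000 + p_m*9.281215 + p_d*21.290521] = 9.022743
  V(1,+0) = exp(-r*dt) * [p_u*0.000000 + p_m*0.000000 + p_d*9.281215] = 1.277469
  V(1,+1) = exp(-r*dt) * [p_u*0.000000 + p_m*0.000000 + p_d*0.000000] = 0.000000
  V(0,+0) = exp(-r*dt) * [p_u*0.000000 + p_m*1.277469 + p_d*9.022743] = 2.080440


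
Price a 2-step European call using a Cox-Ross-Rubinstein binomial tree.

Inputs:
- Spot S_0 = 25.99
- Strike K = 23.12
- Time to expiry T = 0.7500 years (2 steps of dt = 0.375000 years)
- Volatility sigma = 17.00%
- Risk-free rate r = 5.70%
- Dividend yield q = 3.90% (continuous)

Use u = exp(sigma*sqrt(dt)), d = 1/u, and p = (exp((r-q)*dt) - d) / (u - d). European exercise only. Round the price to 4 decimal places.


dt = T/N = 0.375000
u = exp(sigma*sqrt(dt)) = 1.109715; d = 1/u = 0.901132
p = (exp((r-q)*dt) - d) / (u - d) = 0.506468
Discount per step: exp(-r*dt) = 0.978852
Stock lattice S(k, i) with i counting down-moves:
  k=0: S(0,0) = 25.9900
  k=1: S(1,0) = 28.8415; S(1,1) = 23.4204
  k=2: S(2,0) = 32.0058; S(2,1) = 25.9900; S(2,2) = 21.1049
Terminal payoffs V(N, i) = max(S_T - K, 0):
  V(2,0) = 8.885843; V(2,1) = 2.870000; V(2,2) = 0.000000
Backward induction: V(k, i) = exp(-r*dt) * [p * V(k+1, i) + (1-p) * V(k+1, i+1)].
  V(1,0) = exp(-r*dt) * [p*8.885843 + (1-p)*2.870000] = 5.791704
  V(1,1) = exp(-r*dt) * [p*2.870000 + (1-p)*0.000000] = 1.422824
  V(0,0) = exp(-r*dt) * [p*5.791704 + (1-p)*1.422824] = 3.558639

Answer: Price = V(0,0) = 3.5586


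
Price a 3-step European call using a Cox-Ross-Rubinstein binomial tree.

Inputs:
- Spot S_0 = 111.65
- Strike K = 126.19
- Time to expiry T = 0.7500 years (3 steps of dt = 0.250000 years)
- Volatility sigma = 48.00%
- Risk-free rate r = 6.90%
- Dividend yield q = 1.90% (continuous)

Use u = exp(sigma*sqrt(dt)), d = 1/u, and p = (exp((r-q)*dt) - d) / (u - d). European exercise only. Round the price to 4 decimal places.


Answer: Price = V(0,0) = 15.1350

Derivation:
dt = T/N = 0.250000
u = exp(sigma*sqrt(dt)) = 1.271249; d = 1/u = 0.786628
p = (exp((r-q)*dt) - d) / (u - d) = 0.466242
Discount per step: exp(-r*dt) = 0.982898
Stock lattice S(k, i) with i counting down-moves:
  k=0: S(0,0) = 111.6500
  k=1: S(1,0) = 141.9350; S(1,1) = 87.8270
  k=2: S(2,0) = 180.4347; S(2,1) = 111.6500; S(2,2) = 69.0872
  k=3: S(3,0) = 229.3775; S(3,1) = 141.9350; S(3,2) = 87.8270; S(3,3) = 54.3459
Terminal payoffs V(N, i) = max(S_T - K, 0):
  V(3,0) = 103.187468; V(3,1) = 15.744968; V(3,2) = 0.000000; V(3,3) = 0.000000
Backward induction: V(k, i) = exp(-r*dt) * [p * V(k+1, i) + (1-p) * V(k+1, i+1)].
  V(2,0) = exp(-r*dt) * [p*103.187468 + (1-p)*15.744968] = 55.547785
  V(2,1) = exp(-r*dt) * [p*15.744968 + (1-p)*0.000000] = 7.215413
  V(2,2) = exp(-r*dt) * [p*0.000000 + (1-p)*0.000000] = 0.000000
  V(1,0) = exp(-r*dt) * [p*55.547785 + (1-p)*7.215413] = 29.241188
  V(1,1) = exp(-r*dt) * [p*7.215413 + (1-p)*0.000000] = 3.306592
  V(0,0) = exp(-r*dt) * [p*29.241188 + (1-p)*3.306592] = 15.135034


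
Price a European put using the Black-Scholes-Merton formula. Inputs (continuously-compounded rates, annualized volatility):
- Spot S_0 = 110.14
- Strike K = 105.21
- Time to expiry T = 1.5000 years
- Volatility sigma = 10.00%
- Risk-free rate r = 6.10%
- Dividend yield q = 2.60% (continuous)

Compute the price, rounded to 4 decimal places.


Answer: Price = 1.4764

Derivation:
d1 = (ln(S/K) + (r - q + 0.5*sigma^2) * T) / (sigma * sqrt(T)) = 0.86380383
d2 = d1 - sigma * sqrt(T) = 0.74132934
exp(-rT) = 0.91256132; exp(-qT) = 0.96175071
P = K * exp(-rT) * N(-d2) - S_0 * exp(-qT) * N(-d1)
N(-d1) = 0.19384783; N(-d2) = 0.22924689
P = 105.2100 * 0.91256132 * 0.22924689 - 110.1400 * 0.96175071 * 0.19384783 = 1.4764


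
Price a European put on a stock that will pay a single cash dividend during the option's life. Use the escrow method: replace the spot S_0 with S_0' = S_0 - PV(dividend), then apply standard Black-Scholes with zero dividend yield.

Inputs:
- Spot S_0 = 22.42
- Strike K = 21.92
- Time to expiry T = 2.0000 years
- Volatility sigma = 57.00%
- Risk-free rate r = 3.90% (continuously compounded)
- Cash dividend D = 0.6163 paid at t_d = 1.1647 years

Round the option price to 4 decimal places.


Answer: Price = 5.8398

Derivation:
PV(D) = D * exp(-r * t_d) = 0.6163 * 0.95559289 = 0.58893190
S_0' = S_0 - PV(D) = 22.4200 - 0.58893190 = 21.83106810
d1 = (ln(S_0'/K) + (r + sigma^2/2)*T) / (sigma*sqrt(T)) = 0.49476961
d2 = d1 - sigma*sqrt(T) = -0.31133212
exp(-rT) = 0.92496443
N(-d1) = 0.31038138; N(-d2) = 0.62222593
P = K * exp(-rT) * N(-d2) - S_0' * N(-d1) = 21.9200 * 0.92496443 * 0.62222593 - 21.83106810 * 0.31038138 = 5.8398


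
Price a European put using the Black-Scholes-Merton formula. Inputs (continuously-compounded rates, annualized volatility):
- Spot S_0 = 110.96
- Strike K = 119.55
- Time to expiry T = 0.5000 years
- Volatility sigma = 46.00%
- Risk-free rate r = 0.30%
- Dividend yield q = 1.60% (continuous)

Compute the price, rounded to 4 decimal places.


d1 = (ln(S/K) + (r - q + 0.5*sigma^2) * T) / (sigma * sqrt(T)) = -0.08658958
d2 = d1 - sigma * sqrt(T) = -0.41185870
exp(-rT) = 0.99850112; exp(-qT) = 0.99203191
P = K * exp(-rT) * N(-d2) - S_0 * exp(-qT) * N(-d1)
N(-d1) = 0.53450113; N(-d2) = 0.65977850
P = 119.5500 * 0.99850112 * 0.65977850 - 110.9600 * 0.99203191 * 0.53450113 = 19.9226

Answer: Price = 19.9226


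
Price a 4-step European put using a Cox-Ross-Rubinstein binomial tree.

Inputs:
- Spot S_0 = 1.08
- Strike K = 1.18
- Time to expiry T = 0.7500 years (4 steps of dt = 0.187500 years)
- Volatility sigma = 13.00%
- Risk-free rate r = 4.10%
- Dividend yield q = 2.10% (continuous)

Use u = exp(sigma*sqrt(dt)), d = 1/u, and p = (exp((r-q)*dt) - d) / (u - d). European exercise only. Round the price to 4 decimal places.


Answer: Price = V(0,0) = 0.1008

Derivation:
dt = T/N = 0.187500
u = exp(sigma*sqrt(dt)) = 1.057906; d = 1/u = 0.945263
p = (exp((r-q)*dt) - d) / (u - d) = 0.519284
Discount per step: exp(-r*dt) = 0.992342
Stock lattice S(k, i) with i counting down-moves:
  k=0: S(0,0) = 1.0800
  k=1: S(1,0) = 1.1425; S(1,1) = 1.0209
  k=2: S(2,0) = 1.2087; S(2,1) = 1.0800; S(2,2) = 0.9650
  k=3: S(3,0) = 1.2787; S(3,1) = 1.1425; S(3,2) = 1.0209; S(3,3) = 0.9122
  k=4: S(4,0) = 1.3527; S(4,1) = 1.2087; S(4,2) = 1.0800; S(4,3) = 0.9650; S(4,4) = 0.8623
Terminal payoffs V(N, i) = max(K - S_T, 0):
  V(4,0) = 0.000000; V(4,1) = 0.000000; V(4,2) = 0.100000; V(4,3) = 0.214995; V(4,4) = 0.317746
Backward induction: V(k, i) = exp(-r*dt) * [p * V(k+1, i) + (1-p) * V(k+1, i+1)].
  V(3,0) = exp(-r*dt) * [p*0.000000 + (1-p)*0.000000] = 0.000000
  V(3,1) = exp(-r*dt) * [p*0.000000 + (1-p)*0.100000] = 0.047703
  V(3,2) = exp(-r*dt) * [p*0.100000 + (1-p)*0.214995] = 0.154091
  V(3,3) = exp(-r*dt) * [p*0.214995 + (1-p)*0.317746] = 0.262365
  V(2,0) = exp(-r*dt) * [p*0.000000 + (1-p)*0.047703] = 0.022756
  V(2,1) = exp(-r*dt) * [p*0.047703 + (1-p)*0.154091] = 0.098089
  V(2,2) = exp(-r*dt) * [p*0.154091 + (1-p)*0.262365] = 0.204561
  V(1,0) = exp(-r*dt) * [p*0.022756 + (1-p)*0.098089] = 0.058518
  V(1,1) = exp(-r*dt) * [p*0.098089 + (1-p)*0.204561] = 0.148128
  V(0,0) = exp(-r*dt) * [p*0.058518 + (1-p)*0.148128] = 0.100817


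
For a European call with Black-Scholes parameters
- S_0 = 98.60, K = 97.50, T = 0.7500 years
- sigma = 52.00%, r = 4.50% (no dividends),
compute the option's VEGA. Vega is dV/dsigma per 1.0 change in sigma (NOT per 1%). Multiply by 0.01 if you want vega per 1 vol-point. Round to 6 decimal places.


d1 = 0.3250235167; d2 = -0.1253096932
phi(d1) = 0.3784169396; exp(-qT) = 1.0000000000; exp(-rT) = 0.9668131777
Vega = S * exp(-qT) * phi(d1) * sqrt(T) = 98.6000 * 1.0000000000 * 0.3784169396 * 0.8660254038 = 32.313062

Answer: Vega = 32.313062


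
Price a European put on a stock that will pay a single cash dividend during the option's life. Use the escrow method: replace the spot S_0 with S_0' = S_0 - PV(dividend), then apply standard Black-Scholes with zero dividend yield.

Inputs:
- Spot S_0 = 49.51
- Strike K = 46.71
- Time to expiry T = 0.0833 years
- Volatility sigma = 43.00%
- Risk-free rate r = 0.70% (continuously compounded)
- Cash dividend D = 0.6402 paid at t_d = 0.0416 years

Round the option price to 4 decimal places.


PV(D) = D * exp(-r * t_d) = 0.6402 * 0.99970884 = 0.64001360
S_0' = S_0 - PV(D) = 49.5100 - 0.64001360 = 48.86998640
d1 = (ln(S_0'/K) + (r + sigma^2/2)*T) / (sigma*sqrt(T)) = 0.43099905
d2 = d1 - sigma*sqrt(T) = 0.30689357
exp(-rT) = 0.99941707
N(-d1) = 0.33323453; N(-d2) = 0.37946219
P = K * exp(-rT) * N(-d2) - S_0' * N(-d1) = 46.7100 * 0.99941707 * 0.37946219 - 48.86998640 * 0.33323453 = 1.4292

Answer: Price = 1.4292


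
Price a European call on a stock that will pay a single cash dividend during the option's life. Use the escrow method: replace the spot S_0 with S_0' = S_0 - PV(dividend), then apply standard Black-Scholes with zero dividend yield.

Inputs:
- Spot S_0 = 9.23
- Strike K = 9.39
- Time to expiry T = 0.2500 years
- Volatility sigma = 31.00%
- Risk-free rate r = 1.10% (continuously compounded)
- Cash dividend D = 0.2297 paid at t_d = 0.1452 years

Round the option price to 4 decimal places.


PV(D) = D * exp(-r * t_d) = 0.2297 * 0.99840407 = 0.22933342
S_0' = S_0 - PV(D) = 9.2300 - 0.22933342 = 9.00066658
d1 = (ln(S_0'/K) + (r + sigma^2/2)*T) / (sigma*sqrt(T)) = -0.17796228
d2 = d1 - sigma*sqrt(T) = -0.33296228
exp(-rT) = 0.99725378
N(d1) = 0.42937630; N(d2) = 0.36958138
C = S_0' * N(d1) - K * exp(-rT) * N(d2) = 9.00066658 * 0.42937630 - 9.3900 * 0.99725378 * 0.36958138 = 0.4038

Answer: Price = 0.4038


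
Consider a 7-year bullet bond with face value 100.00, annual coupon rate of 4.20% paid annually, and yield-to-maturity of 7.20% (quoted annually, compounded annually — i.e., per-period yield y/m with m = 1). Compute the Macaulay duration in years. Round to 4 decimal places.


Answer: Macaulay duration = 6.1225 years

Derivation:
Coupon per period c = face * coupon_rate / m = 4.200000
Periods per year m = 1; per-period yield y/m = 0.072000
Number of cashflows N = 7
Cashflows (t years, CF_t, discount factor 1/(1+y/m)^(m*t), PV):
  t = 1.0000: CF_t = 4.200000, DF = 0.932836, PV = 3.917910
  t = 2.0000: CF_t = 4.200000, DF = 0.870183, PV = 3.654767
  t = 3.0000: CF_t = 4.200000, DF = 0.811738, PV = 3.409298
  t = 4.0000: CF_t = 4.200000, DF = 0.757218, PV = 3.180315
  t = 5.0000: CF_t = 4.200000, DF = 0.706360, PV = 2.966712
  t = 6.0000: CF_t = 4.200000, DF = 0.658918, PV = 2.767455
  t = 7.0000: CF_t = 104.200000, DF = 0.614662, PV = 64.047801
Price P = sum_t PV_t = 83.944258
Macaulay numerator sum_t t * PV_t:
  t * PV_t at t = 1.0000: 3.917910
  t * PV_t at t = 2.0000: 7.309534
  t * PV_t at t = 3.0000: 10.227893
  t * PV_t at t = 4.0000: 12.721260
  t * PV_t at t = 5.0000: 14.833559
  t * PV_t at t = 6.0000: 16.604730
  t * PV_t at t = 7.0000: 448.334605
Macaulay duration D = (sum_t t * PV_t) / P = 513.949493 / 83.944258 = 6.122509


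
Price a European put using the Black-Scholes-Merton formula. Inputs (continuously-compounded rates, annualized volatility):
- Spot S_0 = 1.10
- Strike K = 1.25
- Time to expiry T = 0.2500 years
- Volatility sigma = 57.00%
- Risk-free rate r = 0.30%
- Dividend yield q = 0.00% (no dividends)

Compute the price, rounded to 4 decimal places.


d1 = (ln(S/K) + (r - q + 0.5*sigma^2) * T) / (sigma * sqrt(T)) = -0.30340657
d2 = d1 - sigma * sqrt(T) = -0.58840657
exp(-rT) = 0.99925028; exp(-qT) = 1.00000000
P = K * exp(-rT) * N(-d2) - S_0 * exp(-qT) * N(-d1)
N(-d1) = 0.61920998; N(-d2) = 0.72187028
P = 1.2500 * 0.99925028 * 0.72187028 - 1.1000 * 1.00000000 * 0.61920998 = 0.2205

Answer: Price = 0.2205


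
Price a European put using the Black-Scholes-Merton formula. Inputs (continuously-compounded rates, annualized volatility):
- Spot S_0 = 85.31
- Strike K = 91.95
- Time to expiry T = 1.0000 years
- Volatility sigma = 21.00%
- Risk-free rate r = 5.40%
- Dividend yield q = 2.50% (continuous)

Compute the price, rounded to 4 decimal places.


d1 = (ln(S/K) + (r - q + 0.5*sigma^2) * T) / (sigma * sqrt(T)) = -0.11382510
d2 = d1 - sigma * sqrt(T) = -0.32382510
exp(-rT) = 0.94743211; exp(-qT) = 0.97530991
P = K * exp(-rT) * N(-d2) - S_0 * exp(-qT) * N(-d1)
N(-d1) = 0.54531178; N(-d2) = 0.62696477
P = 91.9500 * 0.94743211 * 0.62696477 - 85.3100 * 0.97530991 * 0.54531178 = 9.2470

Answer: Price = 9.2470


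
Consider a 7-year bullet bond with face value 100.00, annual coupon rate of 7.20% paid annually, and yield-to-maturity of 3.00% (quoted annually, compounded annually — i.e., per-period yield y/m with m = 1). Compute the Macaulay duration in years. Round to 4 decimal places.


Answer: Macaulay duration = 5.8914 years

Derivation:
Coupon per period c = face * coupon_rate / m = 7.200000
Periods per year m = 1; per-period yield y/m = 0.030000
Number of cashflows N = 7
Cashflows (t years, CF_t, discount factor 1/(1+y/m)^(m*t), PV):
  t = 1.0000: CF_t = 7.200000, DF = 0.970874, PV = 6.990291
  t = 2.0000: CF_t = 7.200000, DF = 0.942596, PV = 6.786691
  t = 3.0000: CF_t = 7.200000, DF = 0.915142, PV = 6.589020
  t = 4.0000: CF_t = 7.200000, DF = 0.888487, PV = 6.397107
  t = 5.0000: CF_t = 7.200000, DF = 0.862609, PV = 6.210783
  t = 6.0000: CF_t = 7.200000, DF = 0.837484, PV = 6.029887
  t = 7.0000: CF_t = 107.200000, DF = 0.813092, PV = 87.163410
Price P = sum_t PV_t = 126.167188
Macaulay numerator sum_t t * PV_t:
  t * PV_t at t = 1.0000: 6.990291
  t * PV_t at t = 2.0000: 13.573381
  t * PV_t at t = 3.0000: 19.767060
  t * PV_t at t = 4.0000: 25.588427
  t * PV_t at t = 5.0000: 31.053916
  t * PV_t at t = 6.0000: 36.179320
  t * PV_t at t = 7.0000: 610.143870
Macaulay duration D = (sum_t t * PV_t) / P = 743.296265 / 126.167188 = 5.891360


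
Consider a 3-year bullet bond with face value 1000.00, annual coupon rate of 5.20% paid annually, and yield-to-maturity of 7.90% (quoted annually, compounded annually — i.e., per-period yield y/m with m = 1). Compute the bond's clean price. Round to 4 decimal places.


Coupon per period c = face * coupon_rate / m = 52.000000
Periods per year m = 1; per-period yield y/m = 0.079000
Number of cashflows N = 3
Cashflows (t years, CF_t, discount factor 1/(1+y/m)^(m*t), PV):
  t = 1.0000: CF_t = 52.000000, DF = 0.926784, PV = 48.192771
  t = 2.0000: CF_t = 52.000000, DF = 0.858929, PV = 44.664292
  t = 3.0000: CF_t = 1052.000000, DF = 0.796041, PV = 837.435574
Price P = sum_t PV_t = 930.292637

Answer: Price = 930.2926


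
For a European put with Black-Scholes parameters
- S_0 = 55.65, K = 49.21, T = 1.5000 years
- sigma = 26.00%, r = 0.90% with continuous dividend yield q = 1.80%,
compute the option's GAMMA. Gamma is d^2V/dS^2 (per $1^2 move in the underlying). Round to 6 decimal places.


d1 = 0.5030411029; d2 = 0.1846074364
phi(d1) = 0.3515287746; exp(-qT) = 0.9733612415; exp(-rT) = 0.9865907163
Gamma = exp(-qT) * phi(d1) / (S * sigma * sqrt(T)) = 0.9733612415 * 0.3515287746 / (55.6500 * 0.2600 * 1.2247448714) = 0.019309

Answer: Gamma = 0.019309


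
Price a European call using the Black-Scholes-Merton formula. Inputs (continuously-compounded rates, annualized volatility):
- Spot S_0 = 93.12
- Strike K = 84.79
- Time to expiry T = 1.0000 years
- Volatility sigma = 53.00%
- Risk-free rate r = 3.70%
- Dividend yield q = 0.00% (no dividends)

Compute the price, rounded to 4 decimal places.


d1 = (ln(S/K) + (r - q + 0.5*sigma^2) * T) / (sigma * sqrt(T)) = 0.51162523
d2 = d1 - sigma * sqrt(T) = -0.01837477
exp(-rT) = 0.96367614; exp(-qT) = 1.00000000
C = S_0 * exp(-qT) * N(d1) - K * exp(-rT) * N(d2)
N(d1) = 0.69554334; N(d2) = 0.49266994
C = 93.1200 * 1.00000000 * 0.69554334 - 84.7900 * 0.96367614 * 0.49266994 = 24.5129

Answer: Price = 24.5129


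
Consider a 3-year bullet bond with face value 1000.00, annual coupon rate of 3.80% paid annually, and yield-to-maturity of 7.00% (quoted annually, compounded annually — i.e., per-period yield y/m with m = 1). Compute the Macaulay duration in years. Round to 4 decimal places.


Answer: Macaulay duration = 2.8862 years

Derivation:
Coupon per period c = face * coupon_rate / m = 38.000000
Periods per year m = 1; per-period yield y/m = 0.070000
Number of cashflows N = 3
Cashflows (t years, CF_t, discount factor 1/(1+y/m)^(m*t), PV):
  t = 1.0000: CF_t = 38.000000, DF = 0.934579, PV = 35.514019
  t = 2.0000: CF_t = 38.000000, DF = 0.873439, PV = 33.190672
  t = 3.0000: CF_t = 1038.000000, DF = 0.816298, PV = 847.317196
Price P = sum_t PV_t = 916.021887
Macaulay numerator sum_t t * PV_t:
  t * PV_t at t = 1.0000: 35.514019
  t * PV_t at t = 2.0000: 66.381343
  t * PV_t at t = 3.0000: 2541.951589
Macaulay duration D = (sum_t t * PV_t) / P = 2643.846951 / 916.021887 = 2.886227


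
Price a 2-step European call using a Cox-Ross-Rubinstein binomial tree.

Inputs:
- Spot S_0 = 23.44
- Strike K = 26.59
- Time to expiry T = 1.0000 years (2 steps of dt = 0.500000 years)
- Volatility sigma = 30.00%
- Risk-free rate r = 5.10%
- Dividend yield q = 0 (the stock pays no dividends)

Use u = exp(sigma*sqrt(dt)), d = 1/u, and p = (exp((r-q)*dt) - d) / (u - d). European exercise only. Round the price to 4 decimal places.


Answer: Price = V(0,0) = 2.2616

Derivation:
dt = T/N = 0.500000
u = exp(sigma*sqrt(dt)) = 1.236311; d = 1/u = 0.808858
p = (exp((r-q)*dt) - d) / (u - d) = 0.507588
Discount per step: exp(-r*dt) = 0.974822
Stock lattice S(k, i) with i counting down-moves:
  k=0: S(0,0) = 23.4400
  k=1: S(1,0) = 28.9791; S(1,1) = 18.9596
  k=2: S(2,0) = 35.8272; S(2,1) = 23.4400; S(2,2) = 15.3356
Terminal payoffs V(N, i) = max(S_T - K, 0):
  V(2,0) = 9.237223; V(2,1) = 0.000000; V(2,2) = 0.000000
Backward induction: V(k, i) = exp(-r*dt) * [p * V(k+1, i) + (1-p) * V(k+1, i+1)].
  V(1,0) = exp(-r*dt) * [p*9.237223 + (1-p)*0.000000] = 4.570651
  V(1,1) = exp(-r*dt) * [p*0.000000 + (1-p)*0.000000] = 0.000000
  V(0,0) = exp(-r*dt) * [p*4.570651 + (1-p)*0.000000] = 2.261594


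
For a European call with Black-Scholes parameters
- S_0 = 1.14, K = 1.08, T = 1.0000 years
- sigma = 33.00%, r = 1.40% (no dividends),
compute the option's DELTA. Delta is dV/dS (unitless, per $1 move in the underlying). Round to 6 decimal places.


d1 = 0.3712643069; d2 = 0.0412643069
phi(d1) = 0.3723737868; exp(-qT) = 1.0000000000; exp(-rT) = 0.9860975443
N(d1) = 0.6447796599
Delta = exp(-qT) * N(d1) = 1.0000000000 * 0.6447796599 = 0.644780

Answer: Delta = 0.644780


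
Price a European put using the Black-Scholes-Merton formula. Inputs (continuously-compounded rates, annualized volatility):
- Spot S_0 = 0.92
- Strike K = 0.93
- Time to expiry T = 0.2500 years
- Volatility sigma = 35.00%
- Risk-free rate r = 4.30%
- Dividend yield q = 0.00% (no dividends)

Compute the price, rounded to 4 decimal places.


Answer: Price = 0.0642

Derivation:
d1 = (ln(S/K) + (r - q + 0.5*sigma^2) * T) / (sigma * sqrt(T)) = 0.08715191
d2 = d1 - sigma * sqrt(T) = -0.08784809
exp(-rT) = 0.98930757; exp(-qT) = 1.00000000
P = K * exp(-rT) * N(-d2) - S_0 * exp(-qT) * N(-d1)
N(-d1) = 0.46527538; N(-d2) = 0.53500129
P = 0.9300 * 0.98930757 * 0.53500129 - 0.9200 * 1.00000000 * 0.46527538 = 0.0642


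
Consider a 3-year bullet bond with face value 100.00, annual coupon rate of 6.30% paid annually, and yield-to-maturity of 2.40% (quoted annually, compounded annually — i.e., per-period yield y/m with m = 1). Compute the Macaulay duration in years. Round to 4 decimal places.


Coupon per period c = face * coupon_rate / m = 6.300000
Periods per year m = 1; per-period yield y/m = 0.024000
Number of cashflows N = 3
Cashflows (t years, CF_t, discount factor 1/(1+y/m)^(m*t), PV):
  t = 1.0000: CF_t = 6.300000, DF = 0.976562, PV = 6.152344
  t = 2.0000: CF_t = 6.300000, DF = 0.953674, PV = 6.008148
  t = 3.0000: CF_t = 106.300000, DF = 0.931323, PV = 98.999590
Price P = sum_t PV_t = 111.160082
Macaulay numerator sum_t t * PV_t:
  t * PV_t at t = 1.0000: 6.152344
  t * PV_t at t = 2.0000: 12.016296
  t * PV_t at t = 3.0000: 296.998769
Macaulay duration D = (sum_t t * PV_t) / P = 315.167409 / 111.160082 = 2.835257

Answer: Macaulay duration = 2.8353 years


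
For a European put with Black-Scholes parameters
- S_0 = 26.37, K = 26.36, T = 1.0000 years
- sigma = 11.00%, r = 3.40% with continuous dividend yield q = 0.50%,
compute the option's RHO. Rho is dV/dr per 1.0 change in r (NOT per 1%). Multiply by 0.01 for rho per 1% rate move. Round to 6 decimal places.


Answer: Rho = -10.599715

Derivation:
d1 = 0.3220844612; d2 = 0.2120844612
phi(d1) = 0.3787769637; exp(-qT) = 0.9950124792; exp(-rT) = 0.9665715046
N(-d2) = 0.4160205711
Rho = -K*T*exp(-rT)*N(-d2) = -26.3600 * 1.0000 * 0.9665715046 * 0.4160205711 = -10.599715


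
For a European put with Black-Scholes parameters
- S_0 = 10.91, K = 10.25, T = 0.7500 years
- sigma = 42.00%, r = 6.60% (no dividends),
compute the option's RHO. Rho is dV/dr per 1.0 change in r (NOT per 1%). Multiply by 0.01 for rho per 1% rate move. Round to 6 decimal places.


Answer: Rho = -3.291945

Derivation:
d1 = 0.4895163074; d2 = 0.1257856378
phi(d1) = 0.3538961959; exp(-qT) = 1.0000000000; exp(-rT) = 0.9517051581
N(-d2) = 0.4499508054
Rho = -K*T*exp(-rT)*N(-d2) = -10.2500 * 0.7500 * 0.9517051581 * 0.4499508054 = -3.291945


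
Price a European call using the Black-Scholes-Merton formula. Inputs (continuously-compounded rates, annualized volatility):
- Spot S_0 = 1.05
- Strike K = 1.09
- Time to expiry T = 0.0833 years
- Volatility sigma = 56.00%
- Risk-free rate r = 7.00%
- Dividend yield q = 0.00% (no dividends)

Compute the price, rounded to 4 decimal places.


d1 = (ln(S/K) + (r - q + 0.5*sigma^2) * T) / (sigma * sqrt(T)) = -0.11443160
d2 = d1 - sigma * sqrt(T) = -0.27605734
exp(-rT) = 0.99418597; exp(-qT) = 1.00000000
C = S_0 * exp(-qT) * N(d1) - K * exp(-rT) * N(d2)
N(d1) = 0.45444783; N(d2) = 0.39125201
C = 1.0500 * 1.00000000 * 0.45444783 - 1.0900 * 0.99418597 * 0.39125201 = 0.0532

Answer: Price = 0.0532


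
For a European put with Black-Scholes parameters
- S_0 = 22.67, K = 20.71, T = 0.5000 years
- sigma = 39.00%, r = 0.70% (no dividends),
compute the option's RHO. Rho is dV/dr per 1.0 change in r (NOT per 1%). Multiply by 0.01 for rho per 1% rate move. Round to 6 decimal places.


d1 = 0.4784784501; d2 = 0.2027068054
phi(d1) = 0.3557918725; exp(-qT) = 1.0000000000; exp(-rT) = 0.9965061179
N(-d2) = 0.4196821018
Rho = -K*T*exp(-rT)*N(-d2) = -20.7100 * 0.5000 * 0.9965061179 * 0.4196821018 = -4.330624

Answer: Rho = -4.330624


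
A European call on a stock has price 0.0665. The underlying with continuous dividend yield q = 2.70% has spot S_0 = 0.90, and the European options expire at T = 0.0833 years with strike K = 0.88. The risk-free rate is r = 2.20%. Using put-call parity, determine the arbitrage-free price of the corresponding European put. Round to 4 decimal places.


Put-call parity: C - P = S_0 * exp(-qT) - K * exp(-rT).
S_0 * exp(-qT) = 0.9000 * 0.99775343 = 0.89797808
K * exp(-rT) = 0.8800 * 0.99816908 = 0.87838879
P = C - S*exp(-qT) + K*exp(-rT)
P = 0.0665 - 0.89797808 + 0.87838879 = 0.0469

Answer: Put price = 0.0469


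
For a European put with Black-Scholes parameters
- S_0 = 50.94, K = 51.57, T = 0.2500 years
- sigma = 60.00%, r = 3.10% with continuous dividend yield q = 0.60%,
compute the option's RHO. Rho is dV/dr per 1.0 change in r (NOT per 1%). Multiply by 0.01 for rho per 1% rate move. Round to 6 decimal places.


d1 = 0.1298612050; d2 = -0.1701387950
phi(d1) = 0.3955925548; exp(-qT) = 0.9985011244; exp(-rT) = 0.9922799538
N(-d2) = 0.5675495079
Rho = -K*T*exp(-rT)*N(-d2) = -51.5700 * 0.2500 * 0.9922799538 * 0.5675495079 = -7.260643

Answer: Rho = -7.260643


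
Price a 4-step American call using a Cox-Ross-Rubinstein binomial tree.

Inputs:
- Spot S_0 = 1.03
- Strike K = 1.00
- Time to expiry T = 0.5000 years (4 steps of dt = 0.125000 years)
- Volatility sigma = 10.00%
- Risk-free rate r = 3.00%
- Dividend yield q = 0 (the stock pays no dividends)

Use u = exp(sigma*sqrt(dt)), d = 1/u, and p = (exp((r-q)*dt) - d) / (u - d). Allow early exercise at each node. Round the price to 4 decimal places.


Answer: Price = V(0,0) = 0.0576

Derivation:
dt = T/N = 0.125000
u = exp(sigma*sqrt(dt)) = 1.035988; d = 1/u = 0.965262
p = (exp((r-q)*dt) - d) / (u - d) = 0.544284
Discount per step: exp(-r*dt) = 0.996257
Stock lattice S(k, i) with i counting down-moves:
  k=0: S(0,0) = 1.0300
  k=1: S(1,0) = 1.0671; S(1,1) = 0.9942
  k=2: S(2,0) = 1.1055; S(2,1) = 1.0300; S(2,2) = 0.9597
  k=3: S(3,0) = 1.1453; S(3,1) = 1.0671; S(3,2) = 0.9942; S(3,3) = 0.9263
  k=4: S(4,0) = 1.1865; S(4,1) = 1.1055; S(4,2) = 1.0300; S(4,3) = 0.9597; S(4,4) = 0.8942
Terminal payoffs V(N, i) = max(S_T - K, 0):
  V(4,0) = 0.186467; V(4,1) = 0.105469; V(4,2) = 0.030000; V(4,3) = 0.000000; V(4,4) = 0.000000
Backward induction: V(k, i) = exp(-r*dt) * [p * V(k+1, i) + (1-p) * V(k+1, i+1)]; then take max(V_cont, immediate exercise) for American.
  V(3,0) = exp(-r*dt) * [p*0.186467 + (1-p)*0.105469] = 0.148995; exercise = 0.145252; V(3,0) = max -> 0.148995
  V(3,1) = exp(-r*dt) * [p*0.105469 + (1-p)*0.030000] = 0.070810; exercise = 0.067067; V(3,1) = max -> 0.070810
  V(3,2) = exp(-r*dt) * [p*0.030000 + (1-p)*0.000000] = 0.016267; exercise = 0.000000; V(3,2) = max -> 0.016267
  V(3,3) = exp(-r*dt) * [p*0.000000 + (1-p)*0.000000] = 0.000000; exercise = 0.000000; V(3,3) = max -> 0.000000
  V(2,0) = exp(-r*dt) * [p*0.148995 + (1-p)*0.070810] = 0.112941; exercise = 0.105469; V(2,0) = max -> 0.112941
  V(2,1) = exp(-r*dt) * [p*0.070810 + (1-p)*0.016267] = 0.045782; exercise = 0.030000; V(2,1) = max -> 0.045782
  V(2,2) = exp(-r*dt) * [p*0.016267 + (1-p)*0.000000] = 0.008821; exercise = 0.000000; V(2,2) = max -> 0.008821
  V(1,0) = exp(-r*dt) * [p*0.112941 + (1-p)*0.045782] = 0.082027; exercise = 0.067067; V(1,0) = max -> 0.082027
  V(1,1) = exp(-r*dt) * [p*0.045782 + (1-p)*0.008821] = 0.028830; exercise = 0.000000; V(1,1) = max -> 0.028830
  V(0,0) = exp(-r*dt) * [p*0.082027 + (1-p)*0.028830] = 0.057568; exercise = 0.030000; V(0,0) = max -> 0.057568


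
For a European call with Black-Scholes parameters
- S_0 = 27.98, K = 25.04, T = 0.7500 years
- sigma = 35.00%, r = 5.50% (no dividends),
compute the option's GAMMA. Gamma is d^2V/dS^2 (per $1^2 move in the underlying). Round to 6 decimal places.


d1 = 0.6539000626; d2 = 0.3507911713
phi(d1) = 0.3221521984; exp(-qT) = 1.0000000000; exp(-rT) = 0.9595892027
Gamma = exp(-qT) * phi(d1) / (S * sigma * sqrt(T)) = 1.0000000000 * 0.3221521984 / (27.9800 * 0.3500 * 0.8660254038) = 0.037985

Answer: Gamma = 0.037985


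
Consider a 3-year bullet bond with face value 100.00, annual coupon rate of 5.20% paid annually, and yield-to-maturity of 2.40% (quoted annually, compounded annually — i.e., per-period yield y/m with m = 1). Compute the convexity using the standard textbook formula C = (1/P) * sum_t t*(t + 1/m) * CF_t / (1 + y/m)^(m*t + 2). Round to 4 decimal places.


Coupon per period c = face * coupon_rate / m = 5.200000
Periods per year m = 1; per-period yield y/m = 0.024000
Number of cashflows N = 3
Cashflows (t years, CF_t, discount factor 1/(1+y/m)^(m*t), PV):
  t = 1.0000: CF_t = 5.200000, DF = 0.976562, PV = 5.078125
  t = 2.0000: CF_t = 5.200000, DF = 0.953674, PV = 4.959106
  t = 3.0000: CF_t = 105.200000, DF = 0.931323, PV = 97.975135
Price P = sum_t PV_t = 108.012366
Convexity numerator sum_t t*(t + 1/m) * CF_t / (1+y/m)^(m*t + 2):
  t = 1.0000: term = 9.685755
  t = 2.0000: term = 28.376235
  t = 3.0000: term = 1121.236437
Convexity = (1/P) * sum = 1159.298427 / 108.012366 = 10.733016

Answer: Convexity = 10.7330


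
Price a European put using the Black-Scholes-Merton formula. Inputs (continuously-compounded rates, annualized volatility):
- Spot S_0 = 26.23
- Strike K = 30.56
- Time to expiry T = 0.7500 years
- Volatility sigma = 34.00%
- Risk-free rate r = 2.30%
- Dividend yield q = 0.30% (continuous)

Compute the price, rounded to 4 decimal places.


d1 = (ln(S/K) + (r - q + 0.5*sigma^2) * T) / (sigma * sqrt(T)) = -0.32072884
d2 = d1 - sigma * sqrt(T) = -0.61517748
exp(-rT) = 0.98289793; exp(-qT) = 0.99775253
P = K * exp(-rT) * N(-d2) - S_0 * exp(-qT) * N(-d1)
N(-d1) = 0.62579206; N(-d2) = 0.73078124
P = 30.5600 * 0.98289793 * 0.73078124 - 26.2300 * 0.99775253 * 0.62579206 = 5.5731

Answer: Price = 5.5731


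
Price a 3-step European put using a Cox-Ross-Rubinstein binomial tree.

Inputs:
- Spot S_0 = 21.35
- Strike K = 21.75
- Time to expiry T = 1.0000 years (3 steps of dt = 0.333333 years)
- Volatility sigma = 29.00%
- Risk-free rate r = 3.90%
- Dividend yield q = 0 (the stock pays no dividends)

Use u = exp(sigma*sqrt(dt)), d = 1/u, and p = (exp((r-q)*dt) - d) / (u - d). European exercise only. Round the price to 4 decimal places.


Answer: Price = V(0,0) = 2.4189

Derivation:
dt = T/N = 0.333333
u = exp(sigma*sqrt(dt)) = 1.182264; d = 1/u = 0.845834
p = (exp((r-q)*dt) - d) / (u - d) = 0.497133
Discount per step: exp(-r*dt) = 0.987084
Stock lattice S(k, i) with i counting down-moves:
  k=0: S(0,0) = 21.3500
  k=1: S(1,0) = 25.2413; S(1,1) = 18.0586
  k=2: S(2,0) = 29.8419; S(2,1) = 21.3500; S(2,2) = 15.2746
  k=3: S(3,0) = 35.2811; S(3,1) = 25.2413; S(3,2) = 18.0586; S(3,3) = 12.9197
Terminal payoffs V(N, i) = max(K - S_T, 0):
  V(3,0) = 0.000000; V(3,1) = 0.000000; V(3,2) = 3.691434; V(3,3) = 8.830252
Backward induction: V(k, i) = exp(-r*dt) * [p * V(k+1, i) + (1-p) * V(k+1, i+1)].
  V(2,0) = exp(-r*dt) * [p*0.000000 + (1-p)*0.000000] = 0.000000
  V(2,1) = exp(-r*dt) * [p*0.000000 + (1-p)*3.691434] = 1.832325
  V(2,2) = exp(-r*dt) * [p*3.691434 + (1-p)*8.830252] = 6.194522
  V(1,0) = exp(-r*dt) * [p*0.000000 + (1-p)*1.832325] = 0.909515
  V(1,1) = exp(-r*dt) * [p*1.832325 + (1-p)*6.194522] = 3.973932
  V(0,0) = exp(-r*dt) * [p*0.909515 + (1-p)*3.973932] = 2.418859


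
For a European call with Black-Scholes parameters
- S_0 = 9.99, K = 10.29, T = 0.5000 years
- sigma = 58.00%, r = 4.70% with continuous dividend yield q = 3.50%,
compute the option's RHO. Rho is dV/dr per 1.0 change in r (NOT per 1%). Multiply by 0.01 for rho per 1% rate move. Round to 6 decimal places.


d1 = 0.1475464683; d2 = -0.2625754648
phi(d1) = 0.3946233500; exp(-qT) = 0.9826522357; exp(-rT) = 0.9767739747
N(d2) = 0.3964389065
Rho = K*T*exp(-rT)*N(d2) = 10.2900 * 0.5000 * 0.9767739747 * 0.3964389065 = 1.992305

Answer: Rho = 1.992305


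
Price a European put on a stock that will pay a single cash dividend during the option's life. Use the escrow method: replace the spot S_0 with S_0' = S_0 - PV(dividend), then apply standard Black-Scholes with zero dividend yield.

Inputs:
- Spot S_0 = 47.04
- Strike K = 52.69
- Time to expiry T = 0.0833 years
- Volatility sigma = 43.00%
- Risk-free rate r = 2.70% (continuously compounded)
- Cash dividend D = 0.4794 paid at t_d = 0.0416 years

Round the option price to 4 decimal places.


PV(D) = D * exp(-r * t_d) = 0.4794 * 0.99887743 = 0.47886184
S_0' = S_0 - PV(D) = 47.0400 - 0.47886184 = 46.56113816
d1 = (ln(S_0'/K) + (r + sigma^2/2)*T) / (sigma*sqrt(T)) = -0.91623071
d2 = d1 - sigma*sqrt(T) = -1.04033619
exp(-rT) = 0.99775343
N(-d1) = 0.82022705; N(-d2) = 0.85090813
P = K * exp(-rT) * N(-d2) - S_0' * N(-d1) = 52.6900 * 0.99775343 * 0.85090813 - 46.56113816 * 0.82022705 = 6.5429

Answer: Price = 6.5429


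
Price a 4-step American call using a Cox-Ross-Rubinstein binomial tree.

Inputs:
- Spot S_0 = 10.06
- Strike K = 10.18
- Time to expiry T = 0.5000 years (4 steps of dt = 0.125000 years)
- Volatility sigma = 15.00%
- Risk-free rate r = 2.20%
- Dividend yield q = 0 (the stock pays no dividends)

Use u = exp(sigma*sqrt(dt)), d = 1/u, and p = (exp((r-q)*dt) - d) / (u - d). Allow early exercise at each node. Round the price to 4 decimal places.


dt = T/N = 0.125000
u = exp(sigma*sqrt(dt)) = 1.054464; d = 1/u = 0.948349
p = (exp((r-q)*dt) - d) / (u - d) = 0.512696
Discount per step: exp(-r*dt) = 0.997254
Stock lattice S(k, i) with i counting down-moves:
  k=0: S(0,0) = 10.0600
  k=1: S(1,0) = 10.6079; S(1,1) = 9.5404
  k=2: S(2,0) = 11.1857; S(2,1) = 10.0600; S(2,2) = 9.0476
  k=3: S(3,0) = 11.7949; S(3,1) = 10.6079; S(3,2) = 9.5404; S(3,3) = 8.5803
  k=4: S(4,0) = 12.4373; S(4,1) = 11.1857; S(4,2) = 10.0600; S(4,3) = 9.0476; S(4,4) = 8.1371
Terminal payoffs V(N, i) = max(S_T - K, 0):
  V(4,0) = 2.257290; V(4,1) = 1.005666; V(4,2) = 0.000000; V(4,3) = 0.000000; V(4,4) = 0.000000
Backward induction: V(k, i) = exp(-r*dt) * [p * V(k+1, i) + (1-p) * V(k+1, i+1)]; then take max(V_cont, immediate exercise) for American.
  V(3,0) = exp(-r*dt) * [p*2.257290 + (1-p)*1.005666] = 1.642844; exercise = 1.614888; V(3,0) = max -> 1.642844
  V(3,1) = exp(-r*dt) * [p*1.005666 + (1-p)*0.000000] = 0.514185; exercise = 0.427912; V(3,1) = max -> 0.514185
  V(3,2) = exp(-r*dt) * [p*0.000000 + (1-p)*0.000000] = 0.000000; exercise = 0.000000; V(3,2) = max -> 0.000000
  V(3,3) = exp(-r*dt) * [p*0.000000 + (1-p)*0.000000] = 0.000000; exercise = 0.000000; V(3,3) = max -> 0.000000
  V(2,0) = exp(-r*dt) * [p*1.642844 + (1-p)*0.514185] = 1.089842; exercise = 1.005666; V(2,0) = max -> 1.089842
  V(2,1) = exp(-r*dt) * [p*0.514185 + (1-p)*0.000000] = 0.262896; exercise = 0.000000; V(2,1) = max -> 0.262896
  V(2,2) = exp(-r*dt) * [p*0.000000 + (1-p)*0.000000] = 0.000000; exercise = 0.000000; V(2,2) = max -> 0.000000
  V(1,0) = exp(-r*dt) * [p*1.089842 + (1-p)*0.262896] = 0.684982; exercise = 0.427912; V(1,0) = max -> 0.684982
  V(1,1) = exp(-r*dt) * [p*0.262896 + (1-p)*0.000000] = 0.134416; exercise = 0.000000; V(1,1) = max -> 0.134416
  V(0,0) = exp(-r*dt) * [p*0.684982 + (1-p)*0.134416] = 0.415544; exercise = 0.000000; V(0,0) = max -> 0.415544

Answer: Price = V(0,0) = 0.4155


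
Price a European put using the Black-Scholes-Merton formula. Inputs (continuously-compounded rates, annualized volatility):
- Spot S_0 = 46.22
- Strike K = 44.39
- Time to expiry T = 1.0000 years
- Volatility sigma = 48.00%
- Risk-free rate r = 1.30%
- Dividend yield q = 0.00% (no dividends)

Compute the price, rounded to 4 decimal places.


Answer: Price = 7.3887

Derivation:
d1 = (ln(S/K) + (r - q + 0.5*sigma^2) * T) / (sigma * sqrt(T)) = 0.35124664
d2 = d1 - sigma * sqrt(T) = -0.12875336
exp(-rT) = 0.98708414; exp(-qT) = 1.00000000
P = K * exp(-rT) * N(-d2) - S_0 * exp(-qT) * N(-d1)
N(-d1) = 0.36270166; N(-d2) = 0.55122360
P = 44.3900 * 0.98708414 * 0.55122360 - 46.2200 * 1.00000000 * 0.36270166 = 7.3887
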